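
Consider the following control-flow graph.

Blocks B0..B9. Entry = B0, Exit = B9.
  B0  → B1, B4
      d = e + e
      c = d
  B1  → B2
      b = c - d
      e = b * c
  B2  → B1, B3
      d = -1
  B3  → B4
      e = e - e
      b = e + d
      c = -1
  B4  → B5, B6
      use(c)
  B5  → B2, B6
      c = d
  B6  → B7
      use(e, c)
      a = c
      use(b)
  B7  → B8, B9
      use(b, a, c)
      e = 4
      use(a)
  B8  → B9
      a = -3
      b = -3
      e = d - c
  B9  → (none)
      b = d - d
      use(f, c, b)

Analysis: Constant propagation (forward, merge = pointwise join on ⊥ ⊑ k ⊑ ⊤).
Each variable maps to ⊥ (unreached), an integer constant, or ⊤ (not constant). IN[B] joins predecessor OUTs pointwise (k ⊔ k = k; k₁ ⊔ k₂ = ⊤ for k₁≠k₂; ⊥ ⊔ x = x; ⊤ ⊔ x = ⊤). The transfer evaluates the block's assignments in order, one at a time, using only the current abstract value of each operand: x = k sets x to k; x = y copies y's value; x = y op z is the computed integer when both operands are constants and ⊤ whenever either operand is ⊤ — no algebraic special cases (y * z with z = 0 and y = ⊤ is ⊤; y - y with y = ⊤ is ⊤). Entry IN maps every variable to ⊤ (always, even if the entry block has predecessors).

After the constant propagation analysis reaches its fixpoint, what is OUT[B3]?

Answer: {a: ⊤, b: ⊤, c: -1, d: -1, e: ⊤, f: ⊤}

Working:
Fixpoint table:
  B0:  IN=(all ⊤)  OUT=(all ⊤)
  B1:  IN=(all ⊤)  OUT=(all ⊤)
  B2:  IN=(all ⊤)  OUT={d:-1; rest ⊤}
  B3:  IN={d:-1; rest ⊤}  OUT={c:-1, d:-1; rest ⊤}
  B4:  IN=(all ⊤)  OUT=(all ⊤)
  B5:  IN=(all ⊤)  OUT=(all ⊤)
  B6:  IN=(all ⊤)  OUT=(all ⊤)
  B7:  IN=(all ⊤)  OUT={e:4; rest ⊤}
  B8:  IN={e:4; rest ⊤}  OUT={a:-3, b:-3; rest ⊤}
  B9:  IN=(all ⊤)  OUT=(all ⊤)

Merge at B3: IN[B3] = OUT[B2] = {a: ⊤, b: ⊤, c: ⊤, d: -1, e: ⊤, f: ⊤}
Applying B3's transfer function to that IN value gives OUT[B3] (row B3 above).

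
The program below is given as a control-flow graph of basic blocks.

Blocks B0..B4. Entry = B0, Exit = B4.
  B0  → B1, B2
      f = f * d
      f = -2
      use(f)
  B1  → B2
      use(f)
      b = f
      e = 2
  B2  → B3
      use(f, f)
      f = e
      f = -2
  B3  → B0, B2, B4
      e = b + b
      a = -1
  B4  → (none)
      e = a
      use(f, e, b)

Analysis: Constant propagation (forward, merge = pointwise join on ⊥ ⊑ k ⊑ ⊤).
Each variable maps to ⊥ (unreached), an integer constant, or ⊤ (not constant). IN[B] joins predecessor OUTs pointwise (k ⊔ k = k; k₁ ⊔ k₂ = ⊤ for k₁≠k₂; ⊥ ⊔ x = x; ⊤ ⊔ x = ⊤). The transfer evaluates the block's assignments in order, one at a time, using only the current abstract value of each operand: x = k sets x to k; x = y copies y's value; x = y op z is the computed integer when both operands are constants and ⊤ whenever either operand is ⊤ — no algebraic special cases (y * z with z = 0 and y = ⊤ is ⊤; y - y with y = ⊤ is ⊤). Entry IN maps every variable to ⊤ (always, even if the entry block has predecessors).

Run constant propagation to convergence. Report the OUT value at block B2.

Answer: {a: ⊤, b: ⊤, c: ⊤, d: ⊤, e: ⊤, f: -2}

Working:
Fixpoint table:
  B0: | IN=(all ⊤) | OUT={f:-2; rest ⊤}
  B1: | IN={f:-2; rest ⊤} | OUT={b:-2, e:2, f:-2; rest ⊤}
  B2: | IN={f:-2; rest ⊤} | OUT={f:-2; rest ⊤}
  B3: | IN={f:-2; rest ⊤} | OUT={a:-1, f:-2; rest ⊤}
  B4: | IN={a:-1, f:-2; rest ⊤} | OUT={a:-1, e:-1, f:-2; rest ⊤}

Merge at B2: IN[B2] = OUT[B0] ⊔ OUT[B1] ⊔ OUT[B3] = {a: ⊤, b: ⊤, c: ⊤, d: ⊤, e: ⊤, f: -2}
Applying B2's transfer function to that IN value gives OUT[B2] (row B2 above).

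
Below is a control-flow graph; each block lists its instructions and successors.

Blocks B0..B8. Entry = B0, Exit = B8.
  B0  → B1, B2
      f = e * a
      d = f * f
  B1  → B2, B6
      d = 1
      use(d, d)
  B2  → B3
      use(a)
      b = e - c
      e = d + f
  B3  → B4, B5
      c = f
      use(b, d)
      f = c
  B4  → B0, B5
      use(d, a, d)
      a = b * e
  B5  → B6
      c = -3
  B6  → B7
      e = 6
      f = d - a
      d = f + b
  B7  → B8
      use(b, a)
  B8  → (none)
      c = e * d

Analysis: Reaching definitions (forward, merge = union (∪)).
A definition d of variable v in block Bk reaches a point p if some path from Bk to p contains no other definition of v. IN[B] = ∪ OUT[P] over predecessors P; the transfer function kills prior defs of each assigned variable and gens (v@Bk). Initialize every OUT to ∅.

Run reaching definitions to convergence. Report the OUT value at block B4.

Per-block solution:
  B0:  IN={a@B4, b@B2, c@B3, d@B0, d@B1, e@B2, f@B3}  OUT={a@B4, b@B2, c@B3, d@B0, e@B2, f@B0}
  B1:  IN={a@B4, b@B2, c@B3, d@B0, e@B2, f@B0}  OUT={a@B4, b@B2, c@B3, d@B1, e@B2, f@B0}
  B2:  IN={a@B4, b@B2, c@B3, d@B0, d@B1, e@B2, f@B0}  OUT={a@B4, b@B2, c@B3, d@B0, d@B1, e@B2, f@B0}
  B3:  IN={a@B4, b@B2, c@B3, d@B0, d@B1, e@B2, f@B0}  OUT={a@B4, b@B2, c@B3, d@B0, d@B1, e@B2, f@B3}
  B4:  IN={a@B4, b@B2, c@B3, d@B0, d@B1, e@B2, f@B3}  OUT={a@B4, b@B2, c@B3, d@B0, d@B1, e@B2, f@B3}
  B5:  IN={a@B4, b@B2, c@B3, d@B0, d@B1, e@B2, f@B3}  OUT={a@B4, b@B2, c@B5, d@B0, d@B1, e@B2, f@B3}
  B6:  IN={a@B4, b@B2, c@B3, c@B5, d@B0, d@B1, e@B2, f@B0, f@B3}  OUT={a@B4, b@B2, c@B3, c@B5, d@B6, e@B6, f@B6}
  B7:  IN={a@B4, b@B2, c@B3, c@B5, d@B6, e@B6, f@B6}  OUT={a@B4, b@B2, c@B3, c@B5, d@B6, e@B6, f@B6}
  B8:  IN={a@B4, b@B2, c@B3, c@B5, d@B6, e@B6, f@B6}  OUT={a@B4, b@B2, c@B8, d@B6, e@B6, f@B6}

Merge at B4: IN[B4] = OUT[B3] = {a@B4, b@B2, c@B3, d@B0, d@B1, e@B2, f@B3}
Applying B4's transfer function to that IN value gives OUT[B4] (row B4 above).

Answer: {a@B4, b@B2, c@B3, d@B0, d@B1, e@B2, f@B3}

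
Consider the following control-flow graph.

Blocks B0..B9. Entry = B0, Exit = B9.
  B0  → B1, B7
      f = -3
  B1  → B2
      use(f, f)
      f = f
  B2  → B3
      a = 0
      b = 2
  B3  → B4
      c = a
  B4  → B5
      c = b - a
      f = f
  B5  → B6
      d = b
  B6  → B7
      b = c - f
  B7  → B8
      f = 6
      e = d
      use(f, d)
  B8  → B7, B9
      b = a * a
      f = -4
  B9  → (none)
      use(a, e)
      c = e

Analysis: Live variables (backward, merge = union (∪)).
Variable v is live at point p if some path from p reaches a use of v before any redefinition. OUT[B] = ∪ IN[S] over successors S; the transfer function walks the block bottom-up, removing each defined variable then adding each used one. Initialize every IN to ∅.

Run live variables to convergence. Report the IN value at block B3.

Fixpoint table:
  B0: | IN={a, d} | OUT={a, d, f}
  B1: | IN={f} | OUT={f}
  B2: | IN={f} | OUT={a, b, f}
  B3: | IN={a, b, f} | OUT={a, b, f}
  B4: | IN={a, b, f} | OUT={a, b, c, f}
  B5: | IN={a, b, c, f} | OUT={a, c, d, f}
  B6: | IN={a, c, d, f} | OUT={a, d}
  B7: | IN={a, d} | OUT={a, d, e}
  B8: | IN={a, d, e} | OUT={a, d, e}
  B9: | IN={a, e} | OUT={}

Merge at B3: OUT[B3] = IN[B4] = {a, b, f}
Applying B3's transfer function to that OUT value gives IN[B3] (row B3 above).

Answer: {a, b, f}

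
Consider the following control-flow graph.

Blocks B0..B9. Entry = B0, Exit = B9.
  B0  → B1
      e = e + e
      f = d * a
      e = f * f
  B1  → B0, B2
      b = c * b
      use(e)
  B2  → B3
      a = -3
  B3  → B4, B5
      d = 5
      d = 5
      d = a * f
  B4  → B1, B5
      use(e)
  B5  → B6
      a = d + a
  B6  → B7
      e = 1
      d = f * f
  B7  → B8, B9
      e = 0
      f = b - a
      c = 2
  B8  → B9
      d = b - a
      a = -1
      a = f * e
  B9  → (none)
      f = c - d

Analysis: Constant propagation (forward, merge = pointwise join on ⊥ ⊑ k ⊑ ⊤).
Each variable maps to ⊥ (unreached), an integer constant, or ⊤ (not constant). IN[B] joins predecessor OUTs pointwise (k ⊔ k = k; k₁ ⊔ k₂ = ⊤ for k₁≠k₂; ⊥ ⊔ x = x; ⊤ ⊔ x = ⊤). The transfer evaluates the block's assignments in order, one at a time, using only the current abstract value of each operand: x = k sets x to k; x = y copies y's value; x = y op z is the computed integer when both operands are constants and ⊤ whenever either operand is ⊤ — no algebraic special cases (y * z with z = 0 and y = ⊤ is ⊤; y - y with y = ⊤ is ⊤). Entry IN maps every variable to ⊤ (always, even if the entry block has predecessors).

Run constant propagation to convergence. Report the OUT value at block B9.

Answer: {a: ⊤, b: ⊤, c: 2, d: ⊤, e: 0, f: ⊤}

Trace:
Per-block solution:
  B0:  IN=(all ⊤)  OUT=(all ⊤)
  B1:  IN=(all ⊤)  OUT=(all ⊤)
  B2:  IN=(all ⊤)  OUT={a:-3; rest ⊤}
  B3:  IN={a:-3; rest ⊤}  OUT={a:-3; rest ⊤}
  B4:  IN={a:-3; rest ⊤}  OUT={a:-3; rest ⊤}
  B5:  IN={a:-3; rest ⊤}  OUT=(all ⊤)
  B6:  IN=(all ⊤)  OUT={e:1; rest ⊤}
  B7:  IN={e:1; rest ⊤}  OUT={c:2, e:0; rest ⊤}
  B8:  IN={c:2, e:0; rest ⊤}  OUT={c:2, e:0; rest ⊤}
  B9:  IN={c:2, e:0; rest ⊤}  OUT={c:2, e:0; rest ⊤}

Merge at B9: IN[B9] = OUT[B7] ⊔ OUT[B8] = {a: ⊤, b: ⊤, c: 2, d: ⊤, e: 0, f: ⊤}
Applying B9's transfer function to that IN value gives OUT[B9] (row B9 above).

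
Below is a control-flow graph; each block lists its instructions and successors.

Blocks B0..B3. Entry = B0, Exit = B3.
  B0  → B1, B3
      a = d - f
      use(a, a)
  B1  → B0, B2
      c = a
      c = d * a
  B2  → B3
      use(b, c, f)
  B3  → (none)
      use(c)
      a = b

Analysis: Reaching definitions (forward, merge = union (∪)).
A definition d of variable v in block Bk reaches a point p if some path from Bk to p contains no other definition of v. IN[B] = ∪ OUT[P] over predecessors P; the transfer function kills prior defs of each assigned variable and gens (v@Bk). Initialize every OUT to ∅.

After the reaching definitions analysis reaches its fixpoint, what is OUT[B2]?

Converged values:
  B0:  IN={a@B0, c@B1}  OUT={a@B0, c@B1}
  B1:  IN={a@B0, c@B1}  OUT={a@B0, c@B1}
  B2:  IN={a@B0, c@B1}  OUT={a@B0, c@B1}
  B3:  IN={a@B0, c@B1}  OUT={a@B3, c@B1}

Merge at B2: IN[B2] = OUT[B1] = {a@B0, c@B1}
Applying B2's transfer function to that IN value gives OUT[B2] (row B2 above).

Answer: {a@B0, c@B1}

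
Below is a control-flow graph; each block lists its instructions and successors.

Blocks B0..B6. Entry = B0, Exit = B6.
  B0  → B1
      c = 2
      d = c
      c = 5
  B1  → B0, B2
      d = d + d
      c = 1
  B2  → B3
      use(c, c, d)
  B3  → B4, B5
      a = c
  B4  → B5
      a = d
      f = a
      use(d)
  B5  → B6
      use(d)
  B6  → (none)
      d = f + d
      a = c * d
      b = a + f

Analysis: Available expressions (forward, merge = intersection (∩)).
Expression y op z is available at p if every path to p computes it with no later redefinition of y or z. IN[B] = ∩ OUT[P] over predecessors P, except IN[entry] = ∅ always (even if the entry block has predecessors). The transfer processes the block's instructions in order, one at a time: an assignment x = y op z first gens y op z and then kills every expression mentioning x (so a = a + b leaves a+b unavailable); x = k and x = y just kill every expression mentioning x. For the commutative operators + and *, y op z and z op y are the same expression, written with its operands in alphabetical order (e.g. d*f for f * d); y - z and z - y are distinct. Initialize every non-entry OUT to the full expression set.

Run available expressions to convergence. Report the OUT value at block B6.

Converged values:
  B0:   IN={}   OUT={}
  B1:   IN={}   OUT={}
  B2:   IN={}   OUT={}
  B3:   IN={}   OUT={}
  B4:   IN={}   OUT={}
  B5:   IN={}   OUT={}
  B6:   IN={}   OUT={a+f, c*d}

Merge at B6: IN[B6] = OUT[B5] = {}
Applying B6's transfer function to that IN value gives OUT[B6] (row B6 above).

Answer: {a+f, c*d}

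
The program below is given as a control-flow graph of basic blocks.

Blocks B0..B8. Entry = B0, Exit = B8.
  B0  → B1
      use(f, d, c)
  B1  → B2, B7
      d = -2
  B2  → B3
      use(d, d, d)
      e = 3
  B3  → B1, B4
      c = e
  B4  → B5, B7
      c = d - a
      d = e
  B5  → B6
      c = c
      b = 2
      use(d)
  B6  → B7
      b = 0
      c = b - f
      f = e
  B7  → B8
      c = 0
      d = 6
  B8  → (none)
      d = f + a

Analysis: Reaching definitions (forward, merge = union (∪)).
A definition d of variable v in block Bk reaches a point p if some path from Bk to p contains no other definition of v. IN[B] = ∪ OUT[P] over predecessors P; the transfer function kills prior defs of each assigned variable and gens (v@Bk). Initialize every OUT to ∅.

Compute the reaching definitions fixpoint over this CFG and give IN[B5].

Answer: {c@B4, d@B4, e@B2}

Working:
Fixpoint table:
  B0:   IN={}   OUT={}
  B1:   IN={c@B3, d@B1, e@B2}   OUT={c@B3, d@B1, e@B2}
  B2:   IN={c@B3, d@B1, e@B2}   OUT={c@B3, d@B1, e@B2}
  B3:   IN={c@B3, d@B1, e@B2}   OUT={c@B3, d@B1, e@B2}
  B4:   IN={c@B3, d@B1, e@B2}   OUT={c@B4, d@B4, e@B2}
  B5:   IN={c@B4, d@B4, e@B2}   OUT={b@B5, c@B5, d@B4, e@B2}
  B6:   IN={b@B5, c@B5, d@B4, e@B2}   OUT={b@B6, c@B6, d@B4, e@B2, f@B6}
  B7:   IN={b@B6, c@B3, c@B4, c@B6, d@B1, d@B4, e@B2, f@B6}   OUT={b@B6, c@B7, d@B7, e@B2, f@B6}
  B8:   IN={b@B6, c@B7, d@B7, e@B2, f@B6}   OUT={b@B6, c@B7, d@B8, e@B2, f@B6}

Merge at B5: IN[B5] = OUT[B4] = {c@B4, d@B4, e@B2}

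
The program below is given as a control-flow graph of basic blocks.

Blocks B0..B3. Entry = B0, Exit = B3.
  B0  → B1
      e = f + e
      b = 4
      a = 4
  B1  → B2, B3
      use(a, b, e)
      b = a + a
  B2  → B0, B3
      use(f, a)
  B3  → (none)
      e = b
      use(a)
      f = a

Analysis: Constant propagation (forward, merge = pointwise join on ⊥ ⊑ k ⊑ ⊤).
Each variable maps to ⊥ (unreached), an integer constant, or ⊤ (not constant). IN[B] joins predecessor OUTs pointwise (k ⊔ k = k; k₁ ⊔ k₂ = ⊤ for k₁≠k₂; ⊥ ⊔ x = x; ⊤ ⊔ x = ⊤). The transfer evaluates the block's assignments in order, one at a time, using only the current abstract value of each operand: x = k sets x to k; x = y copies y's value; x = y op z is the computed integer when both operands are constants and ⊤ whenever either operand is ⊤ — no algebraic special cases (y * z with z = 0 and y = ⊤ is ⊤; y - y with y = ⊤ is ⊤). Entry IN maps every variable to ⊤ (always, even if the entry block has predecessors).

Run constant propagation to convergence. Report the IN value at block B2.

Answer: {a: 4, b: 8, c: ⊤, d: ⊤, e: ⊤, f: ⊤}

Working:
Per-block solution:
  B0:  IN=(all ⊤)  OUT={a:4, b:4; rest ⊤}
  B1:  IN={a:4, b:4; rest ⊤}  OUT={a:4, b:8; rest ⊤}
  B2:  IN={a:4, b:8; rest ⊤}  OUT={a:4, b:8; rest ⊤}
  B3:  IN={a:4, b:8; rest ⊤}  OUT={a:4, b:8, e:8, f:4; rest ⊤}

Merge at B2: IN[B2] = OUT[B1] = {a: 4, b: 8, c: ⊤, d: ⊤, e: ⊤, f: ⊤}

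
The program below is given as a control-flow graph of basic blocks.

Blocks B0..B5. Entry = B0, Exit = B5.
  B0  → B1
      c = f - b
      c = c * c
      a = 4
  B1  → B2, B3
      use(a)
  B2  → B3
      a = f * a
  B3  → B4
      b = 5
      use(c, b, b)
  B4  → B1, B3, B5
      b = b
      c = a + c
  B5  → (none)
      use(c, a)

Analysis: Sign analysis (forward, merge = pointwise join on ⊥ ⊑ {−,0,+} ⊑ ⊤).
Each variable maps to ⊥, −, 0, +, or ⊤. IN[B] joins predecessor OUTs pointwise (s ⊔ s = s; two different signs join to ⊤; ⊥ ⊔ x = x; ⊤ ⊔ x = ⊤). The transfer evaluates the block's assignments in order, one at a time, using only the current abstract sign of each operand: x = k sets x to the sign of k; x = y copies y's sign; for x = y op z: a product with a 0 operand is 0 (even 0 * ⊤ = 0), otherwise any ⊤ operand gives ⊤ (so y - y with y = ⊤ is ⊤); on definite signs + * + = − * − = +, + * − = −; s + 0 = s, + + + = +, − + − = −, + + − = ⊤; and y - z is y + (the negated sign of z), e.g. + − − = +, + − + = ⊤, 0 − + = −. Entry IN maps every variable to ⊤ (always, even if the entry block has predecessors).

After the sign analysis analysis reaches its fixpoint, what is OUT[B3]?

Answer: {a: ⊤, b: +, c: ⊤, d: ⊤, e: ⊤, f: ⊤}

Trace:
Fixpoint table:
  B0: | IN=(all ⊤) | OUT={a:+; rest ⊤}
  B1: | IN=(all ⊤) | OUT=(all ⊤)
  B2: | IN=(all ⊤) | OUT=(all ⊤)
  B3: | IN=(all ⊤) | OUT={b:+; rest ⊤}
  B4: | IN={b:+; rest ⊤} | OUT={b:+; rest ⊤}
  B5: | IN={b:+; rest ⊤} | OUT={b:+; rest ⊤}

Merge at B3: IN[B3] = OUT[B1] ⊔ OUT[B2] ⊔ OUT[B4] = {a: ⊤, b: ⊤, c: ⊤, d: ⊤, e: ⊤, f: ⊤}
Applying B3's transfer function to that IN value gives OUT[B3] (row B3 above).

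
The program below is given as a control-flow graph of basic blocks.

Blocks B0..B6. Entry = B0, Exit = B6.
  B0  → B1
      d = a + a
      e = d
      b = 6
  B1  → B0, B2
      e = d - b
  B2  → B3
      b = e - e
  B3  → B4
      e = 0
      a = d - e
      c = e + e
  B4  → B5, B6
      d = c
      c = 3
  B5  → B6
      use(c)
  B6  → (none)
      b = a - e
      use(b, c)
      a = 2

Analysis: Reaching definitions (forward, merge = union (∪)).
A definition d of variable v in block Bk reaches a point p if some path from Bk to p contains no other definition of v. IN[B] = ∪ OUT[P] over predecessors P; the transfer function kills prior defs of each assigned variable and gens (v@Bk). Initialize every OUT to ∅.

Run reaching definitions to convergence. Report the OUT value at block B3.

Per-block solution:
  B0: | IN={b@B0, d@B0, e@B1} | OUT={b@B0, d@B0, e@B0}
  B1: | IN={b@B0, d@B0, e@B0} | OUT={b@B0, d@B0, e@B1}
  B2: | IN={b@B0, d@B0, e@B1} | OUT={b@B2, d@B0, e@B1}
  B3: | IN={b@B2, d@B0, e@B1} | OUT={a@B3, b@B2, c@B3, d@B0, e@B3}
  B4: | IN={a@B3, b@B2, c@B3, d@B0, e@B3} | OUT={a@B3, b@B2, c@B4, d@B4, e@B3}
  B5: | IN={a@B3, b@B2, c@B4, d@B4, e@B3} | OUT={a@B3, b@B2, c@B4, d@B4, e@B3}
  B6: | IN={a@B3, b@B2, c@B4, d@B4, e@B3} | OUT={a@B6, b@B6, c@B4, d@B4, e@B3}

Merge at B3: IN[B3] = OUT[B2] = {b@B2, d@B0, e@B1}
Applying B3's transfer function to that IN value gives OUT[B3] (row B3 above).

Answer: {a@B3, b@B2, c@B3, d@B0, e@B3}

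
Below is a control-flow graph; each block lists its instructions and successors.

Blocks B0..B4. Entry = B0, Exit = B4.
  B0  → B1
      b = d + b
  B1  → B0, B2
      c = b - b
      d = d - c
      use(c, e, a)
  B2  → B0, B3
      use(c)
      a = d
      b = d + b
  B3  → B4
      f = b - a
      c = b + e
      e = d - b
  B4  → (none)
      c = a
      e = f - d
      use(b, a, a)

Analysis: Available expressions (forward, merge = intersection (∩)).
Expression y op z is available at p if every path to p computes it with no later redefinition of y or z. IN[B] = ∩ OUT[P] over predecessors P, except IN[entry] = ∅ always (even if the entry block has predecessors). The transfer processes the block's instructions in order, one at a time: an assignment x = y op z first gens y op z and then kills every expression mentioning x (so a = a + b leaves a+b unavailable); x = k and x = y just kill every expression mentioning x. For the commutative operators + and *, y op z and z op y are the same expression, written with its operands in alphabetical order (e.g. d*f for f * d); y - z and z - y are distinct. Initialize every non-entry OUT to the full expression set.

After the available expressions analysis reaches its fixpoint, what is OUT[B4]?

Per-block solution:
  B0:   IN={}   OUT={}
  B1:   IN={}   OUT={b-b}
  B2:   IN={b-b}   OUT={}
  B3:   IN={}   OUT={b-a, d-b}
  B4:   IN={b-a, d-b}   OUT={b-a, d-b, f-d}

Merge at B4: IN[B4] = OUT[B3] = {b-a, d-b}
Applying B4's transfer function to that IN value gives OUT[B4] (row B4 above).

Answer: {b-a, d-b, f-d}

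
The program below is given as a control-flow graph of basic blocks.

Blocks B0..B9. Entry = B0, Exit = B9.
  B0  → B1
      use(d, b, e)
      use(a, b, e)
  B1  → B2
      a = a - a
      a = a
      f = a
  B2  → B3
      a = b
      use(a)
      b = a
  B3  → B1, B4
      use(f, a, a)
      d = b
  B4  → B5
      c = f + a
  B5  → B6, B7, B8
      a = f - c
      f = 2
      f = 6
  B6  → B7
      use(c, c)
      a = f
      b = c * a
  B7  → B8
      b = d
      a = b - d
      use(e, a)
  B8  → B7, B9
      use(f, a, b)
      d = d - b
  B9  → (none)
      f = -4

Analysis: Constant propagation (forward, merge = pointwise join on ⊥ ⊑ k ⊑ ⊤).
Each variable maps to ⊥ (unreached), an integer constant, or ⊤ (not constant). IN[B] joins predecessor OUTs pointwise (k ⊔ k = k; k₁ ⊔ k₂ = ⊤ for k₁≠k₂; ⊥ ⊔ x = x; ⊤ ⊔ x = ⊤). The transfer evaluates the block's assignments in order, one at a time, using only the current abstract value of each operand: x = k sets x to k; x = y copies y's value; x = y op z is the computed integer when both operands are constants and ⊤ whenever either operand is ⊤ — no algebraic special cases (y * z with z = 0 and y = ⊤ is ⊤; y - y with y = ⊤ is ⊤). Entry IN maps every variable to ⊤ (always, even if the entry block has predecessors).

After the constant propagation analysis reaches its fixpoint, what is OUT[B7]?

Fixpoint table:
  B0:  IN=(all ⊤)  OUT=(all ⊤)
  B1:  IN=(all ⊤)  OUT=(all ⊤)
  B2:  IN=(all ⊤)  OUT=(all ⊤)
  B3:  IN=(all ⊤)  OUT=(all ⊤)
  B4:  IN=(all ⊤)  OUT=(all ⊤)
  B5:  IN=(all ⊤)  OUT={f:6; rest ⊤}
  B6:  IN={f:6; rest ⊤}  OUT={a:6, f:6; rest ⊤}
  B7:  IN={f:6; rest ⊤}  OUT={f:6; rest ⊤}
  B8:  IN={f:6; rest ⊤}  OUT={f:6; rest ⊤}
  B9:  IN={f:6; rest ⊤}  OUT={f:-4; rest ⊤}

Merge at B7: IN[B7] = OUT[B5] ⊔ OUT[B6] ⊔ OUT[B8] = {a: ⊤, b: ⊤, c: ⊤, d: ⊤, e: ⊤, f: 6}
Applying B7's transfer function to that IN value gives OUT[B7] (row B7 above).

Answer: {a: ⊤, b: ⊤, c: ⊤, d: ⊤, e: ⊤, f: 6}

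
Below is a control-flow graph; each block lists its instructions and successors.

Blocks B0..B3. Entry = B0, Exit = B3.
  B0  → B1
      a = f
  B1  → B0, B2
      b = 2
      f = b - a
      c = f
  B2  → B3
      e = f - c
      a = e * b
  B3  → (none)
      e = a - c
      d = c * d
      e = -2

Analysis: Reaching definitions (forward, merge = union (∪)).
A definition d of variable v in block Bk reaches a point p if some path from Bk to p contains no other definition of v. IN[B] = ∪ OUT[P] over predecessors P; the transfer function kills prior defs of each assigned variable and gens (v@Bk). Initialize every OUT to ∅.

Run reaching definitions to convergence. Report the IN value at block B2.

Fixpoint table:
  B0:  IN={a@B0, b@B1, c@B1, f@B1}  OUT={a@B0, b@B1, c@B1, f@B1}
  B1:  IN={a@B0, b@B1, c@B1, f@B1}  OUT={a@B0, b@B1, c@B1, f@B1}
  B2:  IN={a@B0, b@B1, c@B1, f@B1}  OUT={a@B2, b@B1, c@B1, e@B2, f@B1}
  B3:  IN={a@B2, b@B1, c@B1, e@B2, f@B1}  OUT={a@B2, b@B1, c@B1, d@B3, e@B3, f@B1}

Merge at B2: IN[B2] = OUT[B1] = {a@B0, b@B1, c@B1, f@B1}

Answer: {a@B0, b@B1, c@B1, f@B1}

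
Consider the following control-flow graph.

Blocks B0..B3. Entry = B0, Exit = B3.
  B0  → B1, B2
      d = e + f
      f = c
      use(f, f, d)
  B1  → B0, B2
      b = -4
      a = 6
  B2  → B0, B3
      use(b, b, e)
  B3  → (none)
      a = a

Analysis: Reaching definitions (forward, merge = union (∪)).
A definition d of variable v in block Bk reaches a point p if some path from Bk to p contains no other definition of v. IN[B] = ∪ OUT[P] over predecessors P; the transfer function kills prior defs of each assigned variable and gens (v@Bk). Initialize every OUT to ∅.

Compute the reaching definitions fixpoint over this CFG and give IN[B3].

Answer: {a@B1, b@B1, d@B0, f@B0}

Trace:
Per-block solution:
  B0:   IN={a@B1, b@B1, d@B0, f@B0}   OUT={a@B1, b@B1, d@B0, f@B0}
  B1:   IN={a@B1, b@B1, d@B0, f@B0}   OUT={a@B1, b@B1, d@B0, f@B0}
  B2:   IN={a@B1, b@B1, d@B0, f@B0}   OUT={a@B1, b@B1, d@B0, f@B0}
  B3:   IN={a@B1, b@B1, d@B0, f@B0}   OUT={a@B3, b@B1, d@B0, f@B0}

Merge at B3: IN[B3] = OUT[B2] = {a@B1, b@B1, d@B0, f@B0}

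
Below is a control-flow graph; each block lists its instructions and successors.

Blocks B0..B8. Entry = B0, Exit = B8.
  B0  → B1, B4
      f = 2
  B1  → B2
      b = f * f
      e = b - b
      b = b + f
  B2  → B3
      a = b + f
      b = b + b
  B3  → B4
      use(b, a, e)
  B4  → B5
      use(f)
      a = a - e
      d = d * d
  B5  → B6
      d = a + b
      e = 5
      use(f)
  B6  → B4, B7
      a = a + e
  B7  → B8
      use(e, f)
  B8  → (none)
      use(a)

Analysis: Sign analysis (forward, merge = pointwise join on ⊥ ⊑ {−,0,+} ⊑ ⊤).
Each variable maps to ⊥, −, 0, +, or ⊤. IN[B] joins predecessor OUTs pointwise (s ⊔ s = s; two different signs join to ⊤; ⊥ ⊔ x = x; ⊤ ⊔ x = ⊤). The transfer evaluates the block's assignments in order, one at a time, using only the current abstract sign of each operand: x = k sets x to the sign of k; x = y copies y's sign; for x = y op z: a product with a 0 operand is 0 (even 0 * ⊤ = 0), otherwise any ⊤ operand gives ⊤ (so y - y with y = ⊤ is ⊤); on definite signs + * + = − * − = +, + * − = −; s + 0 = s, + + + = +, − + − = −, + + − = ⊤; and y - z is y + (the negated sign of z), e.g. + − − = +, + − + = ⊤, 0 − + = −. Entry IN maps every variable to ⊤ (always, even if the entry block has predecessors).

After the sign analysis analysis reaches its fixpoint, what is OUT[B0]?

Answer: {a: ⊤, b: ⊤, c: ⊤, d: ⊤, e: ⊤, f: +}

Derivation:
Fixpoint table:
  B0:   IN=(all ⊤)   OUT={f:+; rest ⊤}
  B1:   IN={f:+; rest ⊤}   OUT={b:+, f:+; rest ⊤}
  B2:   IN={b:+, f:+; rest ⊤}   OUT={a:+, b:+, f:+; rest ⊤}
  B3:   IN={a:+, b:+, f:+; rest ⊤}   OUT={a:+, b:+, f:+; rest ⊤}
  B4:   IN={f:+; rest ⊤}   OUT={f:+; rest ⊤}
  B5:   IN={f:+; rest ⊤}   OUT={e:+, f:+; rest ⊤}
  B6:   IN={e:+, f:+; rest ⊤}   OUT={e:+, f:+; rest ⊤}
  B7:   IN={e:+, f:+; rest ⊤}   OUT={e:+, f:+; rest ⊤}
  B8:   IN={e:+, f:+; rest ⊤}   OUT={e:+, f:+; rest ⊤}

B0 is the boundary node: IN[B0] = {a: ⊤, b: ⊤, c: ⊤, d: ⊤, e: ⊤, f: ⊤}
Applying B0's transfer function to that IN value gives OUT[B0] (row B0 above).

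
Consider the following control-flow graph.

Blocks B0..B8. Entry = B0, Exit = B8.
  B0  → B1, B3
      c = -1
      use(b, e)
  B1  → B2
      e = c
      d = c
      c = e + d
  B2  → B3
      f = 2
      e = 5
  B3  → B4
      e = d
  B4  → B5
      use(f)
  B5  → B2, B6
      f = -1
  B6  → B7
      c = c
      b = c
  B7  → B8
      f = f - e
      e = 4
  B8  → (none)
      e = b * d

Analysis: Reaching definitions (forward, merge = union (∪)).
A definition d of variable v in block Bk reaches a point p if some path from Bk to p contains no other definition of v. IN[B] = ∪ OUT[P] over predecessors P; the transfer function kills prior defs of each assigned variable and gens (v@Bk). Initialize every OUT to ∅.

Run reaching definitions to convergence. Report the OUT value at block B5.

Answer: {c@B0, c@B1, d@B1, e@B3, f@B5}

Trace:
Fixpoint table:
  B0:   IN={}   OUT={c@B0}
  B1:   IN={c@B0}   OUT={c@B1, d@B1, e@B1}
  B2:   IN={c@B0, c@B1, d@B1, e@B1, e@B3, f@B5}   OUT={c@B0, c@B1, d@B1, e@B2, f@B2}
  B3:   IN={c@B0, c@B1, d@B1, e@B2, f@B2}   OUT={c@B0, c@B1, d@B1, e@B3, f@B2}
  B4:   IN={c@B0, c@B1, d@B1, e@B3, f@B2}   OUT={c@B0, c@B1, d@B1, e@B3, f@B2}
  B5:   IN={c@B0, c@B1, d@B1, e@B3, f@B2}   OUT={c@B0, c@B1, d@B1, e@B3, f@B5}
  B6:   IN={c@B0, c@B1, d@B1, e@B3, f@B5}   OUT={b@B6, c@B6, d@B1, e@B3, f@B5}
  B7:   IN={b@B6, c@B6, d@B1, e@B3, f@B5}   OUT={b@B6, c@B6, d@B1, e@B7, f@B7}
  B8:   IN={b@B6, c@B6, d@B1, e@B7, f@B7}   OUT={b@B6, c@B6, d@B1, e@B8, f@B7}

Merge at B5: IN[B5] = OUT[B4] = {c@B0, c@B1, d@B1, e@B3, f@B2}
Applying B5's transfer function to that IN value gives OUT[B5] (row B5 above).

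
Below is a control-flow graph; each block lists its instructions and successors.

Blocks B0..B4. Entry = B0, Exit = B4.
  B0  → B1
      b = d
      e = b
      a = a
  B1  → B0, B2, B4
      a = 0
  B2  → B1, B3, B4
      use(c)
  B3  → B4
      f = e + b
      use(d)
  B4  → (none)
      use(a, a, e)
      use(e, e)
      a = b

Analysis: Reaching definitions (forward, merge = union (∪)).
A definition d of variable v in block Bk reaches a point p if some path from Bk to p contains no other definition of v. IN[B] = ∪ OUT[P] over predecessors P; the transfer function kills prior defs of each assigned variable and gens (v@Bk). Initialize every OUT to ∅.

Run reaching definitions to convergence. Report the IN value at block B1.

Converged values:
  B0:  IN={a@B1, b@B0, e@B0}  OUT={a@B0, b@B0, e@B0}
  B1:  IN={a@B0, a@B1, b@B0, e@B0}  OUT={a@B1, b@B0, e@B0}
  B2:  IN={a@B1, b@B0, e@B0}  OUT={a@B1, b@B0, e@B0}
  B3:  IN={a@B1, b@B0, e@B0}  OUT={a@B1, b@B0, e@B0, f@B3}
  B4:  IN={a@B1, b@B0, e@B0, f@B3}  OUT={a@B4, b@B0, e@B0, f@B3}

Merge at B1: IN[B1] = OUT[B0] ⊔ OUT[B2] = {a@B0, a@B1, b@B0, e@B0}

Answer: {a@B0, a@B1, b@B0, e@B0}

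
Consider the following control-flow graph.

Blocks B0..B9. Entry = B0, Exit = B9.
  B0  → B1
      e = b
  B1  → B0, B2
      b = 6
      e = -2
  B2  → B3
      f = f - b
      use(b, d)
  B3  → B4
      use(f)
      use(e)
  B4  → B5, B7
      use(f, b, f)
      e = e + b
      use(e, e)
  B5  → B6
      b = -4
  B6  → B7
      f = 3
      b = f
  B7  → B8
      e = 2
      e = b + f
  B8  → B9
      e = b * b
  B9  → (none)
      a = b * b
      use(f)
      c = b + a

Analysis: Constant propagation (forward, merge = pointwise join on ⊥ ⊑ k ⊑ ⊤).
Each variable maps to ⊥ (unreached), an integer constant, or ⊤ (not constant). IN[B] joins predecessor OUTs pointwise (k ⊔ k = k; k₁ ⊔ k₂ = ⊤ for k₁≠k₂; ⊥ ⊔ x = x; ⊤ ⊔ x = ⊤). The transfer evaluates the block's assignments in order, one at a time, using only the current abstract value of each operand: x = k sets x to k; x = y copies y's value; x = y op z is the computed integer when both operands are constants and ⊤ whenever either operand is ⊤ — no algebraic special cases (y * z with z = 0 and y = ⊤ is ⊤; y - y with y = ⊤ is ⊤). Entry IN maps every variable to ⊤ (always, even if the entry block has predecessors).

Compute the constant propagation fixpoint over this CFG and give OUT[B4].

Answer: {a: ⊤, b: 6, c: ⊤, d: ⊤, e: 4, f: ⊤}

Working:
Fixpoint table:
  B0:  IN=(all ⊤)  OUT=(all ⊤)
  B1:  IN=(all ⊤)  OUT={b:6, e:-2; rest ⊤}
  B2:  IN={b:6, e:-2; rest ⊤}  OUT={b:6, e:-2; rest ⊤}
  B3:  IN={b:6, e:-2; rest ⊤}  OUT={b:6, e:-2; rest ⊤}
  B4:  IN={b:6, e:-2; rest ⊤}  OUT={b:6, e:4; rest ⊤}
  B5:  IN={b:6, e:4; rest ⊤}  OUT={b:-4, e:4; rest ⊤}
  B6:  IN={b:-4, e:4; rest ⊤}  OUT={b:3, e:4, f:3; rest ⊤}
  B7:  IN={e:4; rest ⊤}  OUT=(all ⊤)
  B8:  IN=(all ⊤)  OUT=(all ⊤)
  B9:  IN=(all ⊤)  OUT=(all ⊤)

Merge at B4: IN[B4] = OUT[B3] = {a: ⊤, b: 6, c: ⊤, d: ⊤, e: -2, f: ⊤}
Applying B4's transfer function to that IN value gives OUT[B4] (row B4 above).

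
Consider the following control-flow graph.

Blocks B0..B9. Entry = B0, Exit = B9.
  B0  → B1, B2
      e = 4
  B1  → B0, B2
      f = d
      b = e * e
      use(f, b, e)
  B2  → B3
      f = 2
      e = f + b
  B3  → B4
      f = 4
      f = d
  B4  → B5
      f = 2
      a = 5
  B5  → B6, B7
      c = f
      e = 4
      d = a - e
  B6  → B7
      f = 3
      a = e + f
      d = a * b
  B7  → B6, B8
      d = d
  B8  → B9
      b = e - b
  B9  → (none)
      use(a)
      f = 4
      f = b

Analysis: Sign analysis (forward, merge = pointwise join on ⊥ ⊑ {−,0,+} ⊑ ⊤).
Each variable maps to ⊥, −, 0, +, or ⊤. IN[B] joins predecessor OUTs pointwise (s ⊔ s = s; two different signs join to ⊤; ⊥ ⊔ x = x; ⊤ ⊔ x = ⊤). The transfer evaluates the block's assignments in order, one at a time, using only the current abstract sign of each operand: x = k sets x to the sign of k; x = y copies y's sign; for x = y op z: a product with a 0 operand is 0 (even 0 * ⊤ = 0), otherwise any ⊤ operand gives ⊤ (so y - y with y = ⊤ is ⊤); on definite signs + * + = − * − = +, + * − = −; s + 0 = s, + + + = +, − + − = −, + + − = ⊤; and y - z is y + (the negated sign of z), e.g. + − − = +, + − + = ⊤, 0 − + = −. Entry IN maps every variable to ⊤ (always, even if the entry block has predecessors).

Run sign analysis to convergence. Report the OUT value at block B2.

Converged values:
  B0: | IN=(all ⊤) | OUT={e:+; rest ⊤}
  B1: | IN={e:+; rest ⊤} | OUT={b:+, e:+; rest ⊤}
  B2: | IN={e:+; rest ⊤} | OUT={f:+; rest ⊤}
  B3: | IN={f:+; rest ⊤} | OUT=(all ⊤)
  B4: | IN=(all ⊤) | OUT={a:+, f:+; rest ⊤}
  B5: | IN={a:+, f:+; rest ⊤} | OUT={a:+, c:+, e:+, f:+; rest ⊤}
  B6: | IN={a:+, c:+, e:+, f:+; rest ⊤} | OUT={a:+, c:+, e:+, f:+; rest ⊤}
  B7: | IN={a:+, c:+, e:+, f:+; rest ⊤} | OUT={a:+, c:+, e:+, f:+; rest ⊤}
  B8: | IN={a:+, c:+, e:+, f:+; rest ⊤} | OUT={a:+, c:+, e:+, f:+; rest ⊤}
  B9: | IN={a:+, c:+, e:+, f:+; rest ⊤} | OUT={a:+, c:+, e:+; rest ⊤}

Merge at B2: IN[B2] = OUT[B0] ⊔ OUT[B1] = {a: ⊤, b: ⊤, c: ⊤, d: ⊤, e: +, f: ⊤}
Applying B2's transfer function to that IN value gives OUT[B2] (row B2 above).

Answer: {a: ⊤, b: ⊤, c: ⊤, d: ⊤, e: ⊤, f: +}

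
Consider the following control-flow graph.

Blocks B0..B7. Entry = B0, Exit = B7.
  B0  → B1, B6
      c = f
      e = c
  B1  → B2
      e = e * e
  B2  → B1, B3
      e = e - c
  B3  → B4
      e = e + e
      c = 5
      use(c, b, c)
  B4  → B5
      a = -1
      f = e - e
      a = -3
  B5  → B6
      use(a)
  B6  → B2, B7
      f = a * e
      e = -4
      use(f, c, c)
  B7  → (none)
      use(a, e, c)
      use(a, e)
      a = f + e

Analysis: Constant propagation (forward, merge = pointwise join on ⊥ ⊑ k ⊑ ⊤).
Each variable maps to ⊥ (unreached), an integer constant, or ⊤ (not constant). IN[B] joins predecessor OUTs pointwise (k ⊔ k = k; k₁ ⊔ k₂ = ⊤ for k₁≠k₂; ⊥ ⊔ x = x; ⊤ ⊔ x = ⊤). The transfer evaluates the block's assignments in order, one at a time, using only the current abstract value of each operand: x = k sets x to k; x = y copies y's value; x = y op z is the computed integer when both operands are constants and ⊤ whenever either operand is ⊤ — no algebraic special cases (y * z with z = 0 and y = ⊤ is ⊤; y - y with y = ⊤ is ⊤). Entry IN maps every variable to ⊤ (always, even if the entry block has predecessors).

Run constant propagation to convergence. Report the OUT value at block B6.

Converged values:
  B0:  IN=(all ⊤)  OUT=(all ⊤)
  B1:  IN=(all ⊤)  OUT=(all ⊤)
  B2:  IN=(all ⊤)  OUT=(all ⊤)
  B3:  IN=(all ⊤)  OUT={c:5; rest ⊤}
  B4:  IN={c:5; rest ⊤}  OUT={a:-3, c:5; rest ⊤}
  B5:  IN={a:-3, c:5; rest ⊤}  OUT={a:-3, c:5; rest ⊤}
  B6:  IN=(all ⊤)  OUT={e:-4; rest ⊤}
  B7:  IN={e:-4; rest ⊤}  OUT={e:-4; rest ⊤}

Merge at B6: IN[B6] = OUT[B0] ⊔ OUT[B5] = {a: ⊤, b: ⊤, c: ⊤, d: ⊤, e: ⊤, f: ⊤}
Applying B6's transfer function to that IN value gives OUT[B6] (row B6 above).

Answer: {a: ⊤, b: ⊤, c: ⊤, d: ⊤, e: -4, f: ⊤}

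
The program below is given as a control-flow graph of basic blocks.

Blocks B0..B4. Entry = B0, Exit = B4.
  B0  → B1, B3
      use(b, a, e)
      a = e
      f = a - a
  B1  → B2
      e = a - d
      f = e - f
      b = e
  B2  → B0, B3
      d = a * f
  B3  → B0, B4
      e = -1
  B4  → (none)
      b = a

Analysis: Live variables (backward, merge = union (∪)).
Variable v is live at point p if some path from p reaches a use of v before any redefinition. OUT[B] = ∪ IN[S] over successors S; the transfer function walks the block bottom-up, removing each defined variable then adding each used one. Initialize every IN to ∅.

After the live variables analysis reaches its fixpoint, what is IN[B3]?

Per-block solution:
  B0:  IN={a, b, d, e}  OUT={a, b, d, f}
  B1:  IN={a, d, f}  OUT={a, b, e, f}
  B2:  IN={a, b, e, f}  OUT={a, b, d, e}
  B3:  IN={a, b, d}  OUT={a, b, d, e}
  B4:  IN={a}  OUT={}

Merge at B3: OUT[B3] = IN[B0] ⊔ IN[B4] = {a, b, d, e}
Applying B3's transfer function to that OUT value gives IN[B3] (row B3 above).

Answer: {a, b, d}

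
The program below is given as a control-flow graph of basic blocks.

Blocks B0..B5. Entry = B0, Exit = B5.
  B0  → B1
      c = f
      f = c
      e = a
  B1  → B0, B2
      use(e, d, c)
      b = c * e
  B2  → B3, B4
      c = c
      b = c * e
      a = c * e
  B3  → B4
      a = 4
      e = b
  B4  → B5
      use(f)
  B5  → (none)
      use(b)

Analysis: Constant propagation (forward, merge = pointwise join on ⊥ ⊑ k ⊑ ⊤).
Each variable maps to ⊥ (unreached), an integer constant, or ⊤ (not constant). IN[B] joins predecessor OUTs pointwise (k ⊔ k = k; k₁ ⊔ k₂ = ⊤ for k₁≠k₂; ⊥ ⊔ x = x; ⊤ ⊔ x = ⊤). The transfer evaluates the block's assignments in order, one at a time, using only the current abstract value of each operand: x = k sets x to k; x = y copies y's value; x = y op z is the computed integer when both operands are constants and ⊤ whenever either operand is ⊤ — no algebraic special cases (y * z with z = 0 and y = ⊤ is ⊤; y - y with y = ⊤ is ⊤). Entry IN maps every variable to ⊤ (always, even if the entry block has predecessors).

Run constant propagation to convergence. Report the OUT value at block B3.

Answer: {a: 4, b: ⊤, c: ⊤, d: ⊤, e: ⊤, f: ⊤}

Trace:
Fixpoint table:
  B0:  IN=(all ⊤)  OUT=(all ⊤)
  B1:  IN=(all ⊤)  OUT=(all ⊤)
  B2:  IN=(all ⊤)  OUT=(all ⊤)
  B3:  IN=(all ⊤)  OUT={a:4; rest ⊤}
  B4:  IN=(all ⊤)  OUT=(all ⊤)
  B5:  IN=(all ⊤)  OUT=(all ⊤)

Merge at B3: IN[B3] = OUT[B2] = {a: ⊤, b: ⊤, c: ⊤, d: ⊤, e: ⊤, f: ⊤}
Applying B3's transfer function to that IN value gives OUT[B3] (row B3 above).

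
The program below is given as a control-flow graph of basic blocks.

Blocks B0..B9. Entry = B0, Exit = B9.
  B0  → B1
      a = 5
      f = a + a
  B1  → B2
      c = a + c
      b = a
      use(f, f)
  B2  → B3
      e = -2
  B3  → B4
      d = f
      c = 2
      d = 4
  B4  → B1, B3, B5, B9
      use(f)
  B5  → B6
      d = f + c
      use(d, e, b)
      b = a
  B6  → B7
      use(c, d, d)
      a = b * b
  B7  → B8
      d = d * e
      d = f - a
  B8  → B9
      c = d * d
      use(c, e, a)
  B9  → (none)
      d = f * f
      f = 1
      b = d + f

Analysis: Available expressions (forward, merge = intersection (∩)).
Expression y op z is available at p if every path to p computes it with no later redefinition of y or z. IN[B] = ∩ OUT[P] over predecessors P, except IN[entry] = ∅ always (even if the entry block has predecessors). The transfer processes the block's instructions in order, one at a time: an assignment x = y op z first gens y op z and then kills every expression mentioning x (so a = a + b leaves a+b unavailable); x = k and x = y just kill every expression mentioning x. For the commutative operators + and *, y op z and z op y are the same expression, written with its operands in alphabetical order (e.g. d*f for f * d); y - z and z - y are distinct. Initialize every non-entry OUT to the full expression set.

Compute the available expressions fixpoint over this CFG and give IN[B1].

Per-block solution:
  B0:   IN={}   OUT={a+a}
  B1:   IN={a+a}   OUT={a+a}
  B2:   IN={a+a}   OUT={a+a}
  B3:   IN={a+a}   OUT={a+a}
  B4:   IN={a+a}   OUT={a+a}
  B5:   IN={a+a}   OUT={a+a, c+f}
  B6:   IN={a+a, c+f}   OUT={b*b, c+f}
  B7:   IN={b*b, c+f}   OUT={b*b, c+f, f-a}
  B8:   IN={b*b, c+f, f-a}   OUT={b*b, d*d, f-a}
  B9:   IN={}   OUT={d+f}

Merge at B1: IN[B1] = OUT[B0] ∩ OUT[B4] = {a+a}

Answer: {a+a}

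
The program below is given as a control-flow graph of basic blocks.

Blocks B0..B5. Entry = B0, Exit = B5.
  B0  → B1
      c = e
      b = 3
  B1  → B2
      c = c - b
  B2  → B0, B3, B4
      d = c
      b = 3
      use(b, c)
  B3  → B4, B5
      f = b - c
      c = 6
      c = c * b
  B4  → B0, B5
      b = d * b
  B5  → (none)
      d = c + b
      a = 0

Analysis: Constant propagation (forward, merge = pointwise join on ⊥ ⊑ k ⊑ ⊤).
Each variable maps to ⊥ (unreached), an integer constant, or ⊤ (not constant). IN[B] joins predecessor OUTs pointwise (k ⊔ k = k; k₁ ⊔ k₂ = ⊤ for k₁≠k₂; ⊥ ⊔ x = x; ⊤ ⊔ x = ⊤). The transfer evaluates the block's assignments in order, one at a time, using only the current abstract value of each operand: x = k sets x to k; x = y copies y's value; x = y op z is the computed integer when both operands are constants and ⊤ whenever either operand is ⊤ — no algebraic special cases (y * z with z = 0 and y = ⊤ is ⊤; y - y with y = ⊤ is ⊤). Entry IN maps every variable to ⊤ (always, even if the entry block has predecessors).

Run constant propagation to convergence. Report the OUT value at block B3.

Answer: {a: ⊤, b: 3, c: 18, d: ⊤, e: ⊤, f: ⊤}

Trace:
Fixpoint table:
  B0:  IN=(all ⊤)  OUT={b:3; rest ⊤}
  B1:  IN={b:3; rest ⊤}  OUT={b:3; rest ⊤}
  B2:  IN={b:3; rest ⊤}  OUT={b:3; rest ⊤}
  B3:  IN={b:3; rest ⊤}  OUT={b:3, c:18; rest ⊤}
  B4:  IN={b:3; rest ⊤}  OUT=(all ⊤)
  B5:  IN=(all ⊤)  OUT={a:0; rest ⊤}

Merge at B3: IN[B3] = OUT[B2] = {a: ⊤, b: 3, c: ⊤, d: ⊤, e: ⊤, f: ⊤}
Applying B3's transfer function to that IN value gives OUT[B3] (row B3 above).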